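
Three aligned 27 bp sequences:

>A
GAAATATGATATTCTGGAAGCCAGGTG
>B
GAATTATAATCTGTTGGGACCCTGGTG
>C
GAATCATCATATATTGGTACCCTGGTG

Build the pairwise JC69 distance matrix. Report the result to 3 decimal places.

A–B: 8/27 sites differ → p ≈ 0.296296, d = −0.75 ln(1 − 0.395061) = 0.376971 ≈ 0.377.
A–C: 8/27 sites differ → p ≈ 0.296296, d = −0.75 ln(1 − 0.395061) = 0.376971 ≈ 0.377.
B–C: 5/27 sites differ → p ≈ 0.185185, d = −0.75 ln(1 − 0.246913) = 0.212681 ≈ 0.213.

d(A,B) = 0.377, d(A,C) = 0.377, d(B,C) = 0.213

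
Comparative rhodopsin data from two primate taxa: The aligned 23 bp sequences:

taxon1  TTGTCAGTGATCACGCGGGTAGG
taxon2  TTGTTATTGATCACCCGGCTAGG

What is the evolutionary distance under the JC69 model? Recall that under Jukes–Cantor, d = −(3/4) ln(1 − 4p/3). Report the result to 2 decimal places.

The sequences differ at 4 of 23 sites (5, 7, 15, 19), so p = 4/23 ≈ 0.173913.
d = −(3/4) ln(1 − 4p/3) = −0.75 ln(1 − 0.231884) = −0.75 ln(0.768116)
  = −0.75 × (-0.263815) = 0.197861 substitutions/site.

0.20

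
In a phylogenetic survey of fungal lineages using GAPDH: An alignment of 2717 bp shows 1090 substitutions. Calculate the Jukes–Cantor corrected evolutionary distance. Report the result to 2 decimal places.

0.57

p = 1090/2717 ≈ 0.401178.
d = −(3/4) ln(1 − 4p/3) = −0.75 ln(1 − 0.534904) = −0.75 ln(0.465096)
  = −0.75 × (-0.765511) = 0.574133 substitutions/site.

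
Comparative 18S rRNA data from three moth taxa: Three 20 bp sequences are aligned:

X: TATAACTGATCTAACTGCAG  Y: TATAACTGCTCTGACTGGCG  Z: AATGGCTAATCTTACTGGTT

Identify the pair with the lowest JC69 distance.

X and Y

X–Y: 4/20 differ, p = 0.200, d = 0.233.
X–Z: 8/20 differ, p = 0.400, d = 0.572.
Y–Z: 8/20 differ, p = 0.400, d = 0.572.
The smallest distance is between X and Y.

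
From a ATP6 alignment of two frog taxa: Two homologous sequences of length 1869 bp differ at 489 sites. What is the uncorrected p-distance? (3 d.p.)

p = 489/1869 = 0.261637… ≈ 0.262 (to 3 d.p.).

0.262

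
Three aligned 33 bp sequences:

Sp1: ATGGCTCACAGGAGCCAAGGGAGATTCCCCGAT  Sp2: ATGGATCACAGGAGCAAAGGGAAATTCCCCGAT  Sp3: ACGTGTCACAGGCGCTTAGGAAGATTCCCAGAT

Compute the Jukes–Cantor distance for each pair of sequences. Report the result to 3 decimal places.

d(Sp1,Sp2) = 0.097, d(Sp1,Sp3) = 0.293, d(Sp2,Sp3) = 0.339

Sp1–Sp2: 3/33 sites differ → p ≈ 0.090909, d = −0.75 ln(1 − 0.121212) = 0.096909 ≈ 0.097.
Sp1–Sp3: 8/33 sites differ → p ≈ 0.242424, d = −0.75 ln(1 − 0.323232) = 0.292820 ≈ 0.293.
Sp2–Sp3: 9/33 sites differ → p ≈ 0.272727, d = −0.75 ln(1 − 0.363636) = 0.338988 ≈ 0.339.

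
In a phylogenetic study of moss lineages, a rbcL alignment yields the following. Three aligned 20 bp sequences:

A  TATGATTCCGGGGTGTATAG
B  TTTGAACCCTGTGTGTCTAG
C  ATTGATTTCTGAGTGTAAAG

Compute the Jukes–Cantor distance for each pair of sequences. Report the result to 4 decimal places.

A–B: 6/20 sites differ → p = 0.3, d = −0.75 ln(1 − 0.4) = 0.383119 ≈ 0.3831.
A–C: 6/20 sites differ → p = 0.3, d = −0.75 ln(1 − 0.4) = 0.383119 ≈ 0.3831.
B–C: 7/20 sites differ → p = 0.35, d = −0.75 ln(1 − 0.466667) = 0.471457 ≈ 0.4715.

d(A,B) = 0.3831, d(A,C) = 0.3831, d(B,C) = 0.4715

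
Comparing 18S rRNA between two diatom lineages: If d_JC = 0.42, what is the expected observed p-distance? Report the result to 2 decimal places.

0.32

p = (3/4)(1 − e^(−4d/3)) = 0.75 × (1 − e^(-0.56)) = 0.75 × (1 − 0.571209) = 0.321593.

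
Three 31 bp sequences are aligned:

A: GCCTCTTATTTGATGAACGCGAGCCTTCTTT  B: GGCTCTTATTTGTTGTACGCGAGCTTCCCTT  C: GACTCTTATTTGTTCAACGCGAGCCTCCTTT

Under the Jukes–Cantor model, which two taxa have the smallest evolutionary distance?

A and C

A–B: 6/31 differ, p = 0.194, d = 0.224.
A–C: 4/31 differ, p = 0.129, d = 0.142.
B–C: 5/31 differ, p = 0.161, d = 0.182.
The smallest distance is between A and C.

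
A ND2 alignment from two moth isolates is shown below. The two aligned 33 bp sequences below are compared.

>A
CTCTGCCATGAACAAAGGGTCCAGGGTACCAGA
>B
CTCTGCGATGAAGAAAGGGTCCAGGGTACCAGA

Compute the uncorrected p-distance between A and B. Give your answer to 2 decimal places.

The sequences differ at 2 of 33 positions (sites 7, 13).
p = 2/33 = 0.060606… ≈ 0.06 (to 2 d.p.).

0.06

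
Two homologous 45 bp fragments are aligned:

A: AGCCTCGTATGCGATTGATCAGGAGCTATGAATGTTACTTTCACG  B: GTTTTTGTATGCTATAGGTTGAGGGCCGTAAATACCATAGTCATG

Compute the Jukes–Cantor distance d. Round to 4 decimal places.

0.7913

The sequences differ at 22 of 45 sites, so p = 22/45 ≈ 0.488889.
d = −(3/4) ln(1 − 4p/3) = −0.75 ln(1 − 0.651852) = −0.75 ln(0.348148)
  = −0.75 × (-1.055128) = 0.791346 substitutions/site.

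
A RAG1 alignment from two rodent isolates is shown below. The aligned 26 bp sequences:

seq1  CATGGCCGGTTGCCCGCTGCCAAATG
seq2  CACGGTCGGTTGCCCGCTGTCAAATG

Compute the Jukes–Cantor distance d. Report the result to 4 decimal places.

0.1253

The sequences differ at 3 of 26 sites (3, 6, 20), so p = 3/26 ≈ 0.115385.
d = −(3/4) ln(1 − 4p/3) = −0.75 ln(1 − 0.153847) = −0.75 ln(0.846153)
  = −0.75 × (-0.167055) = 0.125291 substitutions/site.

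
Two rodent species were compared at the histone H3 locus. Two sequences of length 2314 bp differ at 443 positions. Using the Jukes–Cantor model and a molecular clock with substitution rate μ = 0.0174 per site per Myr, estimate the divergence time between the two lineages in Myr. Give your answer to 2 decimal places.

6.35

p = 443/2314 ≈ 0.191443.
d = −(3/4) ln(1 − 4p/3) = −0.75 ln(1 − 0.255257) = −0.75 ln(0.744743)
  = −0.75 × (-0.294716) = 0.221037 substitutions/site.
Under a molecular clock d = 2μt, so t = d/(2μ) = 0.221037 / (2 × 0.0174) = 6.35 Myr.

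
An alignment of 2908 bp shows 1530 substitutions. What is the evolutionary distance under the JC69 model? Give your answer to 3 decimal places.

0.907

p = 1530/2908 ≈ 0.526135.
d = −(3/4) ln(1 − 4p/3) = −0.75 ln(1 − 0.701513) = −0.75 ln(0.298487)
  = −0.75 × (-1.209029) = 0.906772 substitutions/site.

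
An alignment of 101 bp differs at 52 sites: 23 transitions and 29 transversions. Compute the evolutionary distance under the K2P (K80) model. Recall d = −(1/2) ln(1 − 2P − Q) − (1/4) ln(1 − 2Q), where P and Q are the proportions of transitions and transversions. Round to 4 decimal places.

0.8920

P = 23/101 ≈ 0.227723 and Q = 29/101 ≈ 0.287129.
Under the Kimura two-parameter model, d = −½ ln(1 − 2P − Q) − ¼ ln(1 − 2Q).
1 − 2P − Q = 0.257425, giving −½ ln(0.257425) = 0.678513.
1 − 2Q = 0.425742, giving −¼ ln(0.425742) = 0.213480.
d = 0.678513 + 0.213480 = 0.891993.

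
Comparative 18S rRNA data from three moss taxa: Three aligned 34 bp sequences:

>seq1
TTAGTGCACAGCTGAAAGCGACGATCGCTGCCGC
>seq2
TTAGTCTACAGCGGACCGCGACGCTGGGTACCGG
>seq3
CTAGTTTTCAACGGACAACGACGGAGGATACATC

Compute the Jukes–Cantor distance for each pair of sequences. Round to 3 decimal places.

seq1–seq2: 10/34 sites differ → p ≈ 0.294118, d = −0.75 ln(1 − 0.392157) = 0.373379 ≈ 0.373.
seq1–seq3: 15/34 sites differ → p ≈ 0.441176, d = −0.75 ln(1 − 0.588235) = 0.665477 ≈ 0.665.
seq2–seq3: 12/34 sites differ → p ≈ 0.352941, d = −0.75 ln(1 − 0.470588) = 0.476991 ≈ 0.477.

d(seq1,seq2) = 0.373, d(seq1,seq3) = 0.665, d(seq2,seq3) = 0.477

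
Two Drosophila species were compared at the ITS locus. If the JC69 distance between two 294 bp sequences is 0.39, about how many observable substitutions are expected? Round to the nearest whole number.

89

Invert JC69: p = (3/4)(1 − e^(−4d/3)) = 0.75 × (1 − e^(-0.52)) = 0.75 × (1 − 0.594521) = 0.304109.
Expected differing sites = pL ≈ 0.304109 × 294 = 89.408046 ≈ 89.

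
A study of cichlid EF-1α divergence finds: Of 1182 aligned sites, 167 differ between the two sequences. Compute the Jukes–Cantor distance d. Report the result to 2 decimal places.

p = 167/1182 ≈ 0.141286.
d = −(3/4) ln(1 − 4p/3) = −0.75 ln(1 − 0.188381) = −0.75 ln(0.811619)
  = −0.75 × (-0.208724) = 0.156543 substitutions/site.

0.16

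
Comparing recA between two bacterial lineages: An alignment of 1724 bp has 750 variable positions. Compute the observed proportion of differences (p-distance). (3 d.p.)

0.435

p = 750/1724 = 0.435034… ≈ 0.435 (to 3 d.p.).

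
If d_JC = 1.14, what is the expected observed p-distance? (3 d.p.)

0.586

p = (3/4)(1 − e^(−4d/3)) = 0.75 × (1 − e^(-1.52)) = 0.75 × (1 − 0.218712) = 0.585966.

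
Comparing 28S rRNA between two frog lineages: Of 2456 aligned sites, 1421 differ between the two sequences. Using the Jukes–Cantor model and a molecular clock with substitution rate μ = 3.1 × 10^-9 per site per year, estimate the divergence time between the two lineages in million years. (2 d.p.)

178.55

p = 1421/2456 ≈ 0.578583.
d = −(3/4) ln(1 − 4p/3) = −0.75 ln(1 − 0.771444) = −0.75 ln(0.228556)
  = −0.75 × (-1.475974) = 1.106981 substitutions/site.
Under a molecular clock d = 2μt, so t = d/(2μ) = 1.106981 / (2 × 3.1 × 10^-9) = 178.55 million years.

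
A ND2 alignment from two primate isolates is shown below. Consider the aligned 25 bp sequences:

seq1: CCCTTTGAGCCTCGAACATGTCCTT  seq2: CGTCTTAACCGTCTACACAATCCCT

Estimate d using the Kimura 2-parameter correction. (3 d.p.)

0.892

Of 25 sites, 5 differences are transitions and 8 are transversions, so P = 5/25 = 0.2 and Q = 8/25 = 0.32.
Under the Kimura two-parameter model, d = −½ ln(1 − 2P − Q) − ¼ ln(1 − 2Q).
1 − 2P − Q = 0.28, giving −½ ln(0.28) = 0.636483.
1 − 2Q = 0.36, giving −¼ ln(0.36) = 0.255413.
d = 0.636483 + 0.255413 = 0.891896.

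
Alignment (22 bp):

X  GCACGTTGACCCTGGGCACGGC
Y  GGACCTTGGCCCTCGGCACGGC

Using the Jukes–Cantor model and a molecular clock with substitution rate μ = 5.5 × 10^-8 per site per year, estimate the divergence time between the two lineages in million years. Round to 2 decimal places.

1.89

The sequences differ at 4 of 22 sites (2, 5, 9, 14), so p = 4/22 ≈ 0.181818.
d = −(3/4) ln(1 − 4p/3) = −0.75 ln(1 − 0.242424) = −0.75 ln(0.757576)
  = −0.75 × (-0.277631) = 0.208223 substitutions/site.
Under a molecular clock d = 2μt, so t = d/(2μ) = 0.208223 / (2 × 5.5 × 10^-8) = 1.89 million years.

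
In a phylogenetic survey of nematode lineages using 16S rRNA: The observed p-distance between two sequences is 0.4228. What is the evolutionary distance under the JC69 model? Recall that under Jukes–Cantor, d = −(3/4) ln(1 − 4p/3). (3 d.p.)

0.622

d = −(3/4) ln(1 − 4p/3) = −0.75 ln(1 − 0.563733) = −0.75 ln(0.436267)
  = −0.75 × (-0.829501) = 0.622126 substitutions/site.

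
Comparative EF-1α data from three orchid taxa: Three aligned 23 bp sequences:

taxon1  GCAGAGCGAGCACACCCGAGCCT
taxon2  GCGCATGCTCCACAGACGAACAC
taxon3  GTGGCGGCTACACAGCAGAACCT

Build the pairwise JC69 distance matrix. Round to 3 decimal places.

d(taxon1,taxon2) = 0.892, d(taxon1,taxon3) = 0.650, d(taxon2,taxon3) = 0.553

taxon1–taxon2: 12/23 sites differ → p ≈ 0.521739, d = −0.75 ln(1 − 0.695652) = 0.892188 ≈ 0.892.
taxon1–taxon3: 10/23 sites differ → p ≈ 0.434783, d = −0.75 ln(1 − 0.579711) = 0.650110 ≈ 0.650.
taxon2–taxon3: 9/23 sites differ → p ≈ 0.391304, d = −0.75 ln(1 − 0.521739) = 0.553199 ≈ 0.553.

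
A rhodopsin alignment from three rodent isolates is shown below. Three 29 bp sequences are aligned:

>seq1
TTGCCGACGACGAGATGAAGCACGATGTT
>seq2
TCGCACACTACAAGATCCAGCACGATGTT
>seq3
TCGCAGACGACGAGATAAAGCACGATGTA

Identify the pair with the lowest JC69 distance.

seq1 and seq3

seq1–seq2: 7/29 differ, p = 0.241, d = 0.291.
seq1–seq3: 4/29 differ, p = 0.138, d = 0.152.
seq2–seq3: 6/29 differ, p = 0.207, d = 0.242.
The smallest distance is between seq1 and seq3.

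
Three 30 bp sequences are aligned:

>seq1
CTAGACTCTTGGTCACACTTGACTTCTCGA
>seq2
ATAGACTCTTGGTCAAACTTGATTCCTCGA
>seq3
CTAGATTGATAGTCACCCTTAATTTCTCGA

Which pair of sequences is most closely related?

seq1 and seq2

seq1–seq2: 4/30 differ, p = 0.133, d = 0.147.
seq1–seq3: 7/30 differ, p = 0.233, d = 0.280.
seq2–seq3: 9/30 differ, p = 0.300, d = 0.383.
The smallest distance is between seq1 and seq2.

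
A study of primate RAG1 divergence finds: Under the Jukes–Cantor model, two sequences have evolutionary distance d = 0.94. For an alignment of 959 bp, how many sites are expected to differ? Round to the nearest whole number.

Invert JC69: p = (3/4)(1 − e^(−4d/3)) = 0.75 × (1 − e^(-1.253333)) = 0.75 × (1 − 0.285551) = 0.535837.
Expected differing sites = pL ≈ 0.535837 × 959 = 513.867683 ≈ 514.

514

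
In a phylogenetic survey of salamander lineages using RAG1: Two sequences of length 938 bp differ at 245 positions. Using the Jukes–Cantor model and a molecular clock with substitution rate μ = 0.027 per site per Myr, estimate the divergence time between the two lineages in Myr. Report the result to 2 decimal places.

5.95

p = 245/938 ≈ 0.261194.
d = −(3/4) ln(1 − 4p/3) = −0.75 ln(1 − 0.348259) = −0.75 ln(0.651741)
  = −0.75 × (-0.428108) = 0.321081 substitutions/site.
Under a molecular clock d = 2μt, so t = d/(2μ) = 0.321081 / (2 × 0.027) = 5.95 Myr.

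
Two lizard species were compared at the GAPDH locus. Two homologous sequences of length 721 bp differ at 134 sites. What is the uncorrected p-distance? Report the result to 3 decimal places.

0.186

p = 134/721 = 0.185852… ≈ 0.186 (to 3 d.p.).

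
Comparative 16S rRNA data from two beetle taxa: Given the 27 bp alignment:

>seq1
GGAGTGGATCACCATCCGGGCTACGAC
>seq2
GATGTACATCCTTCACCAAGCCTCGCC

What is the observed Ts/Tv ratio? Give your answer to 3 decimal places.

Transitions are A↔G and C↔T; transversions are all other mismatches.
Transitions: 7. Transversions: 7.
R = 7/7 = 1.000.

1.000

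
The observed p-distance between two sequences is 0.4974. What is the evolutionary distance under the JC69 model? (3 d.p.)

0.816

d = −(3/4) ln(1 − 4p/3) = −0.75 ln(1 − 0.6632) = −0.75 ln(0.3368)
  = −0.75 × (-1.088266) = 0.816200 substitutions/site.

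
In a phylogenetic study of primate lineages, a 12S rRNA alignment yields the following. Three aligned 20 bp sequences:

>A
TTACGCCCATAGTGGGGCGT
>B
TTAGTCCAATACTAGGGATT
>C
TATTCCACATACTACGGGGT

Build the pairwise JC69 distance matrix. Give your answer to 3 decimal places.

d(A,B) = 0.471, d(A,C) = 0.687, d(B,C) = 0.687

A–B: 7/20 sites differ → p = 0.35, d = −0.75 ln(1 − 0.466667) = 0.471457 ≈ 0.471.
A–C: 9/20 sites differ → p = 0.45, d = −0.75 ln(1 − 0.6) = 0.687218 ≈ 0.687.
B–C: 9/20 sites differ → p = 0.45, d = −0.75 ln(1 − 0.6) = 0.687218 ≈ 0.687.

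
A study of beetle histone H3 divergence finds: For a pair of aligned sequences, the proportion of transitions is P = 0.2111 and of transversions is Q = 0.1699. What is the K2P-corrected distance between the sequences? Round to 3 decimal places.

Under the Kimura two-parameter model, d = −½ ln(1 − 2P − Q) − ¼ ln(1 − 2Q).
1 − 2P − Q = 0.4079, giving −½ ln(0.4079) = 0.448367.
1 − 2Q = 0.6602, giving −¼ ln(0.6602) = 0.103803.
d = 0.448367 + 0.103803 = 0.552170.

0.552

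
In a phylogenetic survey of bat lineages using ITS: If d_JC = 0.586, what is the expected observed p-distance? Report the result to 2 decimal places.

p = (3/4)(1 − e^(−4d/3)) = 0.75 × (1 − e^(-0.781333)) = 0.75 × (1 − 0.457795) = 0.406654.

0.41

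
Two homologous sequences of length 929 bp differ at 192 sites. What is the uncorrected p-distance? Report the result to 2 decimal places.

p = 192/929 = 0.206673… ≈ 0.21 (to 2 d.p.).

0.21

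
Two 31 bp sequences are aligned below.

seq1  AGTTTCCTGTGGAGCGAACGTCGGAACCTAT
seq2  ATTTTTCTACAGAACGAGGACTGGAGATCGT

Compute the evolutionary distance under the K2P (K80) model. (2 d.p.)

Of 31 sites, 13 differences are transitions and 3 are transversions, so P = 13/31 ≈ 0.419355 and Q = 3/31 ≈ 0.096774.
Under the Kimura two-parameter model, d = −½ ln(1 − 2P − Q) − ¼ ln(1 − 2Q).
1 − 2P − Q = 0.064516, giving −½ ln(0.064516) = 1.370421.
1 − 2Q = 0.806452, giving −¼ ln(0.806452) = 0.053778.
d = 1.370421 + 0.053778 = 1.424199.

1.42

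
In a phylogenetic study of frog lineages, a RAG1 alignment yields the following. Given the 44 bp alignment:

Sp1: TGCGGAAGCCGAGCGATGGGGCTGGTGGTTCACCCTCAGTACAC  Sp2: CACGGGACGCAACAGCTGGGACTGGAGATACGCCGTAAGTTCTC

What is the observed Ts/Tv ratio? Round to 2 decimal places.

Transitions are A↔G and C↔T; transversions are all other mismatches.
Transitions: 7. Transversions: 11.
R = 7/11 = 0.636363… ≈ 0.64 (to 2 d.p.).

0.64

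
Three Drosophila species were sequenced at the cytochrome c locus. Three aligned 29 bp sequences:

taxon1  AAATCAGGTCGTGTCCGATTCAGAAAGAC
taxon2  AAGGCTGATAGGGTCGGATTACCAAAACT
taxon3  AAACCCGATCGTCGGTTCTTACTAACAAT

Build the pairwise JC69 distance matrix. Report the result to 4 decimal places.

d(taxon1,taxon2) = 0.6829, d(taxon1,taxon3) = 0.8776, d(taxon2,taxon3) = 0.7739

taxon1–taxon2: 13/29 sites differ → p ≈ 0.448276, d = −0.75 ln(1 − 0.597701) = 0.682920 ≈ 0.6829.
taxon1–taxon3: 15/29 sites differ → p ≈ 0.517241, d = −0.75 ln(1 − 0.689655) = 0.877553 ≈ 0.8776.
taxon2–taxon3: 14/29 sites differ → p ≈ 0.482759, d = −0.75 ln(1 − 0.643679) = 0.773942 ≈ 0.7739.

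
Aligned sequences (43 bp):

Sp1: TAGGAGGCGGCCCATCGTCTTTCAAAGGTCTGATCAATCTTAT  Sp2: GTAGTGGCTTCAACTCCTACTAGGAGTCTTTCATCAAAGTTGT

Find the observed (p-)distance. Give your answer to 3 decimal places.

The sequences differ at 23 of 43 positions.
p = 23/43 = 0.534883… ≈ 0.535 (to 3 d.p.).

0.535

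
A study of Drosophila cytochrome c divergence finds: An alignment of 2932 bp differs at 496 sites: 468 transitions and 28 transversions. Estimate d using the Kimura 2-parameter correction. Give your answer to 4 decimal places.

P = 468/2932 ≈ 0.159618 and Q = 28/2932 ≈ 0.00955.
Under the Kimura two-parameter model, d = −½ ln(1 − 2P − Q) − ¼ ln(1 − 2Q).
1 − 2P − Q = 0.671214, giving −½ ln(0.671214) = 0.199334.
1 − 2Q = 0.9809, giving −¼ ln(0.9809) = 0.004821.
d = 0.199334 + 0.004821 = 0.204155.

0.2042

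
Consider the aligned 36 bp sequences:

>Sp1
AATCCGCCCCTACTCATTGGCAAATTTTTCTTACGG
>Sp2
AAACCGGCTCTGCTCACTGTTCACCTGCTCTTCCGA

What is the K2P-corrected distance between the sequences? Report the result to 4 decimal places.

Of 36 sites, 7 differences are transitions and 7 are transversions, so P = 7/36 ≈ 0.194444 and Q = 7/36 ≈ 0.194444.
Under the Kimura two-parameter model, d = −½ ln(1 − 2P − Q) − ¼ ln(1 − 2Q).
1 − 2P − Q = 0.416668, giving −½ ln(0.416668) = 0.437733.
1 − 2Q = 0.611112, giving −¼ ln(0.611112) = 0.123119.
d = 0.437733 + 0.123119 = 0.560852.

0.5609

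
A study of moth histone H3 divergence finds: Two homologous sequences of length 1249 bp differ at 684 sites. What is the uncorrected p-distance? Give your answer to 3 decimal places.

p = 684/1249 = 0.547638… ≈ 0.548 (to 3 d.p.).

0.548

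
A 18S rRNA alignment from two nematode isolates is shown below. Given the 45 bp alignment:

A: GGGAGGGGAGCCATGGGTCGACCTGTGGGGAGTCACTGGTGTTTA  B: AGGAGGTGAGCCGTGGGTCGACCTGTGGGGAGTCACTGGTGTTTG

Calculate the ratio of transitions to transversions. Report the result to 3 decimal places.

Transitions are A↔G and C↔T; transversions are all other mismatches.
Transitions: 3. Transversions: 1.
R = 3/1 = 3.000.

3.000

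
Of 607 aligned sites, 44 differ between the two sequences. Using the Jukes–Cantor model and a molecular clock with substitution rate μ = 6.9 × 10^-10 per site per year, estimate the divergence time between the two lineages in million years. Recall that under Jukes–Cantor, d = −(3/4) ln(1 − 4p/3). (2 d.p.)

p = 44/607 ≈ 0.072488.
d = −(3/4) ln(1 − 4p/3) = −0.75 ln(1 − 0.096651) = −0.75 ln(0.903349)
  = −0.75 × (-0.101646) = 0.076235 substitutions/site.
Under a molecular clock d = 2μt, so t = d/(2μ) = 0.076235 / (2 × 6.9 × 10^-10) = 55.24 million years.

55.24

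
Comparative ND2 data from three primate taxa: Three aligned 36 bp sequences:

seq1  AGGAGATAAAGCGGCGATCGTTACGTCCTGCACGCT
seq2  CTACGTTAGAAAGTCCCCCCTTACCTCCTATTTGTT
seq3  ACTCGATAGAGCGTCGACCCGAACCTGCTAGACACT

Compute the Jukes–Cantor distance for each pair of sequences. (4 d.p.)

d(seq1,seq2) = 0.9123, d(seq1,seq3) = 0.5482, d(seq2,seq3) = 0.6735

seq1–seq2: 19/36 sites differ → p ≈ 0.527778, d = −0.75 ln(1 − 0.703704) = 0.912297 ≈ 0.9123.
seq1–seq3: 14/36 sites differ → p ≈ 0.388889, d = −0.75 ln(1 − 0.518519) = 0.548166 ≈ 0.5482.
seq2–seq3: 16/36 sites differ → p ≈ 0.444444, d = −0.75 ln(1 − 0.592592) = 0.673455 ≈ 0.6735.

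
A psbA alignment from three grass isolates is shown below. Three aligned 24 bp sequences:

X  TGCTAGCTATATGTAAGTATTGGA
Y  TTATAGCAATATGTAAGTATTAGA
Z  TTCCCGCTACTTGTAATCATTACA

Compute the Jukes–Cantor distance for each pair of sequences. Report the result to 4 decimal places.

d(X,Y) = 0.1885, d(X,Z) = 0.5199, d(Y,Z) = 0.5199

X–Y: 4/24 sites differ → p ≈ 0.166667, d = −0.75 ln(1 − 0.222223) = 0.188487 ≈ 0.1885.
X–Z: 9/24 sites differ → p = 0.375, d = −0.75 ln(1 − 0.5) = 0.519860 ≈ 0.5199.
Y–Z: 9/24 sites differ → p = 0.375, d = −0.75 ln(1 − 0.5) = 0.519860 ≈ 0.5199.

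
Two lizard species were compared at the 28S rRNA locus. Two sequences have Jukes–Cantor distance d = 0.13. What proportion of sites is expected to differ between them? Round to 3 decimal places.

p = (3/4)(1 − e^(−4d/3)) = 0.75 × (1 − e^(-0.173333)) = 0.75 × (1 − 0.840858) = 0.119357.

0.119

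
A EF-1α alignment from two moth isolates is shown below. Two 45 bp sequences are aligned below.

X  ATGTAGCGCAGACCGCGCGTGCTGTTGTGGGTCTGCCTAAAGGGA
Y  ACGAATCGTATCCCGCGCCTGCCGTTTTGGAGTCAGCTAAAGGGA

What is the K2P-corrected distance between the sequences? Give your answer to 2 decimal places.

Of 45 sites, 7 differences are transitions and 8 are transversions, so P = 7/45 ≈ 0.155556 and Q = 8/45 ≈ 0.177778.
Under the Kimura two-parameter model, d = −½ ln(1 − 2P − Q) − ¼ ln(1 − 2Q).
1 − 2P − Q = 0.51111, giving −½ ln(0.51111) = 0.335585.
1 − 2Q = 0.644444, giving −¼ ln(0.644444) = 0.109842.
d = 0.335585 + 0.109842 = 0.445427.

0.45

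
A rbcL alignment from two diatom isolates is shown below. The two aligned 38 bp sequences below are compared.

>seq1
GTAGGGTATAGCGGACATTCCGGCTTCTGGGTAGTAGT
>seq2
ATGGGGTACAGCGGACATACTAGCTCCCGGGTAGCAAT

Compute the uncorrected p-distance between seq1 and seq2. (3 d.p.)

The sequences differ at 10 of 38 positions (sites 1, 3, 9, 19, 21, 22, 26, 28, 35, 37).
p = 10/38 = 0.263157… ≈ 0.263 (to 3 d.p.).

0.263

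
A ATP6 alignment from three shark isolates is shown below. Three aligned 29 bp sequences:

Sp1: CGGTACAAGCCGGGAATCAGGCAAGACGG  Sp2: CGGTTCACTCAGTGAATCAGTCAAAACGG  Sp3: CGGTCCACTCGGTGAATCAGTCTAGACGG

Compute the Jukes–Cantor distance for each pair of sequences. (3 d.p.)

Sp1–Sp2: 7/29 sites differ → p ≈ 0.241379, d = −0.75 ln(1 − 0.321839) = 0.291278 ≈ 0.291.
Sp1–Sp3: 7/29 sites differ → p ≈ 0.241379, d = −0.75 ln(1 − 0.321839) = 0.291278 ≈ 0.291.
Sp2–Sp3: 4/29 sites differ → p ≈ 0.137931, d = −0.75 ln(1 − 0.183908) = 0.152421 ≈ 0.152.

d(Sp1,Sp2) = 0.291, d(Sp1,Sp3) = 0.291, d(Sp2,Sp3) = 0.152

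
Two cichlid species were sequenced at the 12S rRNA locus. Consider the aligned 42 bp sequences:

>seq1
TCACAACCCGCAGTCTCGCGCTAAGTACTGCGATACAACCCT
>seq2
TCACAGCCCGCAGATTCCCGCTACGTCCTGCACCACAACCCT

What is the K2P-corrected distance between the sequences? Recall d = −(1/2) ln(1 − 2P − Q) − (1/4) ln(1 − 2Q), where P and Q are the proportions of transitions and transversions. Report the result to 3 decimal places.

0.253

Of 42 sites, 4 differences are transitions and 5 are transversions, so P = 4/42 ≈ 0.095238 and Q = 5/42 ≈ 0.119048.
Under the Kimura two-parameter model, d = −½ ln(1 − 2P − Q) − ¼ ln(1 − 2Q).
1 − 2P − Q = 0.690476, giving −½ ln(0.690476) = 0.185187.
1 − 2Q = 0.761904, giving −¼ ln(0.761904) = 0.067984.
d = 0.185187 + 0.067984 = 0.253171.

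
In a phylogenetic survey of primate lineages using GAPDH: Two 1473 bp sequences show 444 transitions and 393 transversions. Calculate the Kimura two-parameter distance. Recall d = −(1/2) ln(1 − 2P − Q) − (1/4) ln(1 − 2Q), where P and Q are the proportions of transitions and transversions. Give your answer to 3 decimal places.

1.209

P = 444/1473 ≈ 0.301426 and Q = 393/1473 ≈ 0.266802.
Under the Kimura two-parameter model, d = −½ ln(1 − 2P − Q) − ¼ ln(1 − 2Q).
1 − 2P − Q = 0.130346, giving −½ ln(0.130346) = 1.018781.
1 − 2Q = 0.466396, giving −¼ ln(0.466396) = 0.190680.
d = 1.018781 + 0.190680 = 1.209461.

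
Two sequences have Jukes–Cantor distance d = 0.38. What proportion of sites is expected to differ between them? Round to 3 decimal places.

0.298

p = (3/4)(1 − e^(−4d/3)) = 0.75 × (1 − e^(-0.506667)) = 0.75 × (1 − 0.602500) = 0.298125.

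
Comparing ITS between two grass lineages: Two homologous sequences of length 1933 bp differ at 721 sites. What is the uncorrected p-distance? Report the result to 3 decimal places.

p = 721/1933 = 0.372995… ≈ 0.373 (to 3 d.p.).

0.373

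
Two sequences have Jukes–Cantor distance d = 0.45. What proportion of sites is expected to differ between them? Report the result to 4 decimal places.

p = (3/4)(1 − e^(−4d/3)) = 0.75 × (1 − e^(-0.6)) = 0.75 × (1 − 0.548812) = 0.338391.

0.3384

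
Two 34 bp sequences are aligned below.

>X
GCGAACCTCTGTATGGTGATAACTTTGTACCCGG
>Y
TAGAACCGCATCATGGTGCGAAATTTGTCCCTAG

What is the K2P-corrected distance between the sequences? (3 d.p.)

0.479

Of 34 sites, 3 differences are transitions and 9 are transversions, so P = 3/34 ≈ 0.088235 and Q = 9/34 ≈ 0.264706.
Under the Kimura two-parameter model, d = −½ ln(1 − 2P − Q) − ¼ ln(1 − 2Q).
1 − 2P − Q = 0.558824, giving −½ ln(0.558824) = 0.290960.
1 − 2Q = 0.470588, giving −¼ ln(0.470588) = 0.188443.
d = 0.290960 + 0.188443 = 0.479403.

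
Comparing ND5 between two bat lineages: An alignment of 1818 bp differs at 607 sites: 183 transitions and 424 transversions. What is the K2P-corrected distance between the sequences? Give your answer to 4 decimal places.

0.4421

P = 183/1818 ≈ 0.10066 and Q = 424/1818 ≈ 0.233223.
Under the Kimura two-parameter model, d = −½ ln(1 − 2P − Q) − ¼ ln(1 − 2Q).
1 − 2P − Q = 0.565457, giving −½ ln(0.565457) = 0.285061.
1 − 2Q = 0.533554, giving −¼ ln(0.533554) = 0.157049.
d = 0.285061 + 0.157049 = 0.442110.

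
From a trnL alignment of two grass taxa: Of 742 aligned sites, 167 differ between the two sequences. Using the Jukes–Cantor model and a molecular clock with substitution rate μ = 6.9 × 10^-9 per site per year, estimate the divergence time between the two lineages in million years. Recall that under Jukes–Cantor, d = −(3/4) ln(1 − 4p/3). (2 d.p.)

p = 167/742 ≈ 0.225067.
d = −(3/4) ln(1 − 4p/3) = −0.75 ln(1 − 0.300089) = −0.75 ln(0.699911)
  = −0.75 × (-0.356802) = 0.267602 substitutions/site.
Under a molecular clock d = 2μt, so t = d/(2μ) = 0.267602 / (2 × 6.9 × 10^-9) = 19.39 million years.

19.39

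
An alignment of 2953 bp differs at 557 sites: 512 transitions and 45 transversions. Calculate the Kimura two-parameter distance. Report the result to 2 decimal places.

0.23

P = 512/2953 ≈ 0.173383 and Q = 45/2953 ≈ 0.015239.
Under the Kimura two-parameter model, d = −½ ln(1 − 2P − Q) − ¼ ln(1 − 2Q).
1 − 2P − Q = 0.637995, giving −½ ln(0.637995) = 0.224712.
1 − 2Q = 0.969522, giving −¼ ln(0.969522) = 0.007738.
d = 0.224712 + 0.007738 = 0.232450.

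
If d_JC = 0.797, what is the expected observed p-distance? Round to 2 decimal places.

p = (3/4)(1 − e^(−4d/3)) = 0.75 × (1 − e^(-1.062667)) = 0.75 × (1 − 0.345533) = 0.490850.

0.49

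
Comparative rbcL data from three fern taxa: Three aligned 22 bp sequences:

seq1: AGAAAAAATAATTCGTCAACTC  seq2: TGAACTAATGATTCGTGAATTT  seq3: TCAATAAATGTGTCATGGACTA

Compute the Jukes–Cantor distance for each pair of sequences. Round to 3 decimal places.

seq1–seq2: 7/22 sites differ → p ≈ 0.318182, d = −0.75 ln(1 − 0.424243) = 0.414052 ≈ 0.414.
seq1–seq3: 10/22 sites differ → p ≈ 0.454545, d = −0.75 ln(1 − 0.60606) = 0.698667 ≈ 0.699.
seq2–seq3: 9/22 sites differ → p ≈ 0.409091, d = −0.75 ln(1 − 0.545455) = 0.591344 ≈ 0.591.

d(seq1,seq2) = 0.414, d(seq1,seq3) = 0.699, d(seq2,seq3) = 0.591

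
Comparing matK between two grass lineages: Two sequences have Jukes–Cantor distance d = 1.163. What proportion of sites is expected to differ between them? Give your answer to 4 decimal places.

p = (3/4)(1 − e^(−4d/3)) = 0.75 × (1 − e^(-1.550667)) = 0.75 × (1 − 0.212106) = 0.590921.

0.5909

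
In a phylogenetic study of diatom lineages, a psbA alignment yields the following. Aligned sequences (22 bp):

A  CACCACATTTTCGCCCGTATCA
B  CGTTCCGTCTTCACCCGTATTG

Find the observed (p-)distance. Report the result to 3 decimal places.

The sequences differ at 9 of 22 positions (sites 2, 3, 4, 5, 7, 9, 13, 21, 22).
p = 9/22 = 0.409090… ≈ 0.409 (to 3 d.p.).

0.409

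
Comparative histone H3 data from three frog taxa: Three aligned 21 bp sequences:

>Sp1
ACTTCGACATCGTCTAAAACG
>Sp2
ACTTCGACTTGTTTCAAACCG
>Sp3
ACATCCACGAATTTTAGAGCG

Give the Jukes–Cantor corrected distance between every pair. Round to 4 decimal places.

Sp1–Sp2: 6/21 sites differ → p ≈ 0.285714, d = −0.75 ln(1 − 0.380952) = 0.359679 ≈ 0.3597.
Sp1–Sp3: 9/21 sites differ → p ≈ 0.428571, d = −0.75 ln(1 − 0.571428) = 0.635472 ≈ 0.6355.
Sp2–Sp3: 8/21 sites differ → p ≈ 0.380952, d = −0.75 ln(1 − 0.507936) = 0.531860 ≈ 0.5319.

d(Sp1,Sp2) = 0.3597, d(Sp1,Sp3) = 0.6355, d(Sp2,Sp3) = 0.5319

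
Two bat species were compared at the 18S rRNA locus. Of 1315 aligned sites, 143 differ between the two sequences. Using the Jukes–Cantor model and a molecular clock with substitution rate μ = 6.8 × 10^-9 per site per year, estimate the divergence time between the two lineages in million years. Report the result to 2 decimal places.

p = 143/1315 ≈ 0.108745.
d = −(3/4) ln(1 − 4p/3) = −0.75 ln(1 − 0.144993) = −0.75 ln(0.855007)
  = −0.75 × (-0.156646) = 0.117485 substitutions/site.
Under a molecular clock d = 2μt, so t = d/(2μ) = 0.117485 / (2 × 6.8 × 10^-9) = 8.64 million years.

8.64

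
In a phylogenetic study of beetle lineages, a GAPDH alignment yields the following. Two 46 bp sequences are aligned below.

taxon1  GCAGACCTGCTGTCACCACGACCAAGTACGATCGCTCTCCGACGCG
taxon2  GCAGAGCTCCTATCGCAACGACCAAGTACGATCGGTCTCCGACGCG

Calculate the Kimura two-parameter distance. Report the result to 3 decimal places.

Of 46 sites, 2 differences are transitions and 4 are transversions, so P = 2/46 ≈ 0.043478 and Q = 4/46 ≈ 0.086957.
Under the Kimura two-parameter model, d = −½ ln(1 − 2P − Q) − ¼ ln(1 − 2Q).
1 − 2P − Q = 0.826087, giving −½ ln(0.826087) = 0.095528.
1 − 2Q = 0.826086, giving −¼ ln(0.826086) = 0.047764.
d = 0.095528 + 0.047764 = 0.143292.

0.143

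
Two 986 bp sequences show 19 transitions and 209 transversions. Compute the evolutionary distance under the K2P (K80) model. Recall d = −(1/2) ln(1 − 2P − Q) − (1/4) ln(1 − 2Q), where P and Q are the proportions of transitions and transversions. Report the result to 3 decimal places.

P = 19/986 ≈ 0.01927 and Q = 209/986 ≈ 0.211968.
Under the Kimura two-parameter model, d = −½ ln(1 − 2P − Q) − ¼ ln(1 − 2Q).
1 − 2P − Q = 0.749492, giving −½ ln(0.749492) = 0.144180.
1 − 2Q = 0.576064, giving −¼ ln(0.576064) = 0.137884.
d = 0.144180 + 0.137884 = 0.282064.

0.282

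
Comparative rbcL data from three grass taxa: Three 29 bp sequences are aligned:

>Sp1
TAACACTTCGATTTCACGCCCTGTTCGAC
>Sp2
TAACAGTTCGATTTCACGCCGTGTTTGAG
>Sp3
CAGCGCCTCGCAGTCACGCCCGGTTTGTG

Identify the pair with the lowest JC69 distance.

Sp1–Sp2: 4/29 differ, p = 0.138, d = 0.152.
Sp1–Sp3: 11/29 differ, p = 0.379, d = 0.529.
Sp2–Sp3: 11/29 differ, p = 0.379, d = 0.529.
The smallest distance is between Sp1 and Sp2.

Sp1 and Sp2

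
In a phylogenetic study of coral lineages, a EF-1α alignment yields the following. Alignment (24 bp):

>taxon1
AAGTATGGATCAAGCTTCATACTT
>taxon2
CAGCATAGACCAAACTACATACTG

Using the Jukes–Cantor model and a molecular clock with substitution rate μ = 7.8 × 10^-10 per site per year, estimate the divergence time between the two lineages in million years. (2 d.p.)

The sequences differ at 7 of 24 sites (1, 4, 7, 10, 14, 17, 24), so p = 7/24 ≈ 0.291667.
d = −(3/4) ln(1 − 4p/3) = −0.75 ln(1 − 0.388889) = −0.75 ln(0.611111)
  = −0.75 × (-0.492477) = 0.369358 substitutions/site.
Under a molecular clock d = 2μt, so t = d/(2μ) = 0.369358 / (2 × 7.8 × 10^-10) = 236.77 million years.

236.77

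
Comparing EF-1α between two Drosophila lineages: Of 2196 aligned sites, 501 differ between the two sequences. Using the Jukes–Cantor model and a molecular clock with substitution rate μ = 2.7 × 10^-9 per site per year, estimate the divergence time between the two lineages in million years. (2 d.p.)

50.37

p = 501/2196 ≈ 0.228142.
d = −(3/4) ln(1 − 4p/3) = −0.75 ln(1 − 0.304189) = −0.75 ln(0.695811)
  = −0.75 × (-0.362677) = 0.272008 substitutions/site.
Under a molecular clock d = 2μt, so t = d/(2μ) = 0.272008 / (2 × 2.7 × 10^-9) = 50.37 million years.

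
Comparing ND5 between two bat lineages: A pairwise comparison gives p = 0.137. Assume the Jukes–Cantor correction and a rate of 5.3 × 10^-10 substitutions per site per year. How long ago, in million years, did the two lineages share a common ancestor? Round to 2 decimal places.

142.72

d = −(3/4) ln(1 − 4p/3) = −0.75 ln(1 − 0.182667) = −0.75 ln(0.817333)
  = −0.75 × (-0.201709) = 0.151282 substitutions/site.
Under a molecular clock d = 2μt, so t = d/(2μ) = 0.151282 / (2 × 5.3 × 10^-10) = 142.72 million years.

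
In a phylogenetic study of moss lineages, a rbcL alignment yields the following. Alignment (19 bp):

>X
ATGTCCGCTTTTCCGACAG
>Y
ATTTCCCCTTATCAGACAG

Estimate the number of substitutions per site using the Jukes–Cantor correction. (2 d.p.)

The sequences differ at 4 of 19 sites (3, 7, 11, 14), so p = 4/19 ≈ 0.210526.
d = −(3/4) ln(1 − 4p/3) = −0.75 ln(1 − 0.280701) = −0.75 ln(0.719299)
  = −0.75 × (-0.329478) = 0.247109 substitutions/site.

0.25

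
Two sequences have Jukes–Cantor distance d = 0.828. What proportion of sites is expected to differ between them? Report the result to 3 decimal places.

p = (3/4)(1 − e^(−4d/3)) = 0.75 × (1 − e^(-1.104)) = 0.75 × (1 − 0.331542) = 0.501344.

0.501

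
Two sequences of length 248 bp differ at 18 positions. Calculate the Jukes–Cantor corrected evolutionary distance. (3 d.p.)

p = 18/248 ≈ 0.072581.
d = −(3/4) ln(1 − 4p/3) = −0.75 ln(1 − 0.096775) = −0.75 ln(0.903225)
  = −0.75 × (-0.101784) = 0.076338 substitutions/site.

0.076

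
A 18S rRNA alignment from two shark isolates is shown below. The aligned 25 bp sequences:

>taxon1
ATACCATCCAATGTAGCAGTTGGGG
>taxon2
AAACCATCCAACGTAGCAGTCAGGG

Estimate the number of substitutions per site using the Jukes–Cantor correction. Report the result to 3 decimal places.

The sequences differ at 4 of 25 sites (2, 12, 21, 22), so p = 4/25 = 0.16.
d = −(3/4) ln(1 − 4p/3) = −0.75 ln(1 − 0.213333) = −0.75 ln(0.786667)
  = −0.75 × (-0.239950) = 0.179963 substitutions/site.

0.180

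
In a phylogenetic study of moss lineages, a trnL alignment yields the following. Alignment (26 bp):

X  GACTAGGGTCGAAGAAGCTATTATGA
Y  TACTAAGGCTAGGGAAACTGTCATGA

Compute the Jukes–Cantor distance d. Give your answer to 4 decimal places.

0.5393

The sequences differ at 10 of 26 sites (1, 6, 9, 10, 11, 12, 13, 17, 20, 22), so p = 10/26 ≈ 0.384615.
d = −(3/4) ln(1 − 4p/3) = −0.75 ln(1 − 0.51282) = −0.75 ln(0.48718)
  = −0.75 × (-0.719122) = 0.539342 substitutions/site.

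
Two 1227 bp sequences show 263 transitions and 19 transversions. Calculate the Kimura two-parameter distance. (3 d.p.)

P = 263/1227 ≈ 0.214344 and Q = 19/1227 ≈ 0.015485.
Under the Kimura two-parameter model, d = −½ ln(1 − 2P − Q) − ¼ ln(1 − 2Q).
1 − 2P − Q = 0.555827, giving −½ ln(0.555827) = 0.293649.
1 − 2Q = 0.96903, giving −¼ ln(0.96903) = 0.007865.
d = 0.293649 + 0.007865 = 0.301514.

0.302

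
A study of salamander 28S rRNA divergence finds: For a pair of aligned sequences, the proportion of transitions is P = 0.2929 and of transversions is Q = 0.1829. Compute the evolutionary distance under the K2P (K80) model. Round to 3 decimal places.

0.846

Under the Kimura two-parameter model, d = −½ ln(1 − 2P − Q) − ¼ ln(1 − 2Q).
1 − 2P − Q = 0.2313, giving −½ ln(0.2313) = 0.732020.
1 − 2Q = 0.6342, giving −¼ ln(0.6342) = 0.113848.
d = 0.732020 + 0.113848 = 0.845868.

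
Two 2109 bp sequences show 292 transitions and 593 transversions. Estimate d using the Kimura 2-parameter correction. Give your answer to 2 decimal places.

P = 292/2109 ≈ 0.138454 and Q = 593/2109 ≈ 0.281176.
Under the Kimura two-parameter model, d = −½ ln(1 − 2P − Q) − ¼ ln(1 − 2Q).
1 − 2P − Q = 0.441916, giving −½ ln(0.441916) = 0.408318.
1 − 2Q = 0.437648, giving −¼ ln(0.437648) = 0.206585.
d = 0.408318 + 0.206585 = 0.614903.

0.61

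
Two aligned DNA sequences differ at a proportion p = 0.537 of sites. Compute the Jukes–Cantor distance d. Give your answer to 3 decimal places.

0.944

d = −(3/4) ln(1 − 4p/3) = −0.75 ln(1 − 0.716) = −0.75 ln(0.284)
  = −0.75 × (-1.258781) = 0.944086 substitutions/site.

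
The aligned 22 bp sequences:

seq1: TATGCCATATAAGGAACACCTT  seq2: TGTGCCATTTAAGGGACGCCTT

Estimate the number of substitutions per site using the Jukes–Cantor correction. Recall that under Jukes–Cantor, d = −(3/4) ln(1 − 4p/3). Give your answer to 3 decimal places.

The sequences differ at 4 of 22 sites (2, 9, 15, 18), so p = 4/22 ≈ 0.181818.
d = −(3/4) ln(1 − 4p/3) = −0.75 ln(1 − 0.242424) = −0.75 ln(0.757576)
  = −0.75 × (-0.277631) = 0.208223 substitutions/site.

0.208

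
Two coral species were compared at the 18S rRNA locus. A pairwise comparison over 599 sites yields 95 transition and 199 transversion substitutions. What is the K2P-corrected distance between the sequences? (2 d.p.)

0.80

P = 95/599 ≈ 0.158598 and Q = 199/599 ≈ 0.33222.
Under the Kimura two-parameter model, d = −½ ln(1 − 2P − Q) − ¼ ln(1 − 2Q).
1 − 2P − Q = 0.350584, giving −½ ln(0.350584) = 0.524077.
1 − 2Q = 0.33556, giving −¼ ln(0.33556) = 0.272989.
d = 0.524077 + 0.272989 = 0.797066.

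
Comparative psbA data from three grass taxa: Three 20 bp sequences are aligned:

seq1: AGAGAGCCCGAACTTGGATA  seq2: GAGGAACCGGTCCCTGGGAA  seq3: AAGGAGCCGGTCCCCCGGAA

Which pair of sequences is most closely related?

seq1–seq2: 10/20 differ, p = 0.500, d = 0.824.
seq1–seq3: 10/20 differ, p = 0.500, d = 0.824.
seq2–seq3: 4/20 differ, p = 0.200, d = 0.233.
The smallest distance is between seq2 and seq3.

seq2 and seq3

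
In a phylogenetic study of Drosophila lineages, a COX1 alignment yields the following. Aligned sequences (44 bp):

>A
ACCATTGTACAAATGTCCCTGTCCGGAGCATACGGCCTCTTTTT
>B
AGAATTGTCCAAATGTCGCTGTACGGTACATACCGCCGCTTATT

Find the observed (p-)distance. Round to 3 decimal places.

0.227

The sequences differ at 10 of 44 positions (sites 2, 3, 9, 18, 23, 27, 28, 34, 38, 42).
p = 10/44 = 0.227272… ≈ 0.227 (to 3 d.p.).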